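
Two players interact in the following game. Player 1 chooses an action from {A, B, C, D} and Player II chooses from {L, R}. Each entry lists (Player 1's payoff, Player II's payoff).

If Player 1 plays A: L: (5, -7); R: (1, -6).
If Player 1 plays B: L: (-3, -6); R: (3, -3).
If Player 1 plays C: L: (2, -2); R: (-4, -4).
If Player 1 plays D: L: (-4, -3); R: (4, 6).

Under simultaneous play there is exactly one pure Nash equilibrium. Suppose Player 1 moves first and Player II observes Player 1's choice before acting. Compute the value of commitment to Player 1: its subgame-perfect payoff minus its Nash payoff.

Backward induction with Player 1 moving first.
- A: BR = R, leader payoff 1.
- B: BR = R, leader payoff 3.
- C: BR = L, leader payoff 2.
- D: BR = R, leader payoff 4.
Player 1's induced payoffs are 1, 3, 2, 4, so Player 1 commits to D. Subgame-perfect outcome: (D, R) with payoffs (4, 6).
Under simultaneous play:
Player 1's best replies: L→A; R→D.
Player II's best replies: A→R; B→R; C→L; D→R.
Only (D, R) has each player best-responding; Nash payoffs (4, 6).
Player 1's commitment gain: 4 − 4 = 0.

0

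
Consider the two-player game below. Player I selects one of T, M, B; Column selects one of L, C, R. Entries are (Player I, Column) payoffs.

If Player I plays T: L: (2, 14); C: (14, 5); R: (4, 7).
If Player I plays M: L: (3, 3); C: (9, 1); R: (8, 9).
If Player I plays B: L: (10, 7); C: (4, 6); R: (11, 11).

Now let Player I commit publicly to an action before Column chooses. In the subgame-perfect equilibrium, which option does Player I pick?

Backward induction with Player I moving first.
- T: Column compares 14, 5, 7 and picks L; Player I would get 2.
- M: Column compares 3, 1, 9 and picks R; Player I would get 8.
- B: Column compares 7, 6, 11 and picks R; Player I would get 11.
Player I's induced payoffs are 2, 8, 11, so Player I commits to B. Subgame-perfect outcome: (B, R) with payoffs (11, 11).

B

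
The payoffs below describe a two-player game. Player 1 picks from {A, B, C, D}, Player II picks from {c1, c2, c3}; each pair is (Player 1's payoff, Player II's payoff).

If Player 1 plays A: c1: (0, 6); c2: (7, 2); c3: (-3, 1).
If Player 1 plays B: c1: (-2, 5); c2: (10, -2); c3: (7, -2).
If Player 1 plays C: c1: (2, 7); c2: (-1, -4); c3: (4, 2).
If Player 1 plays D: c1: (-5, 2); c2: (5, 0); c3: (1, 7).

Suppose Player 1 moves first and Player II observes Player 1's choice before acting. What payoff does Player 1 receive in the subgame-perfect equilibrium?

Player II best-responds to each possible Player 1 move:
- A: Player II compares 6, 2, 1 and picks c1; Player 1 would get 0.
- B: Player II compares 5, -2, -2 and picks c1; Player 1 would get -2.
- C: Player II compares 7, -4, 2 and picks c1; Player 1 would get 2.
- D: Player II compares 2, 0, 7 and picks c3; Player 1 would get 1.
Player 1's induced payoffs are 0, -2, 2, 1, so Player 1 commits to C. Subgame-perfect outcome: (C, c1) with payoffs (2, 7).

2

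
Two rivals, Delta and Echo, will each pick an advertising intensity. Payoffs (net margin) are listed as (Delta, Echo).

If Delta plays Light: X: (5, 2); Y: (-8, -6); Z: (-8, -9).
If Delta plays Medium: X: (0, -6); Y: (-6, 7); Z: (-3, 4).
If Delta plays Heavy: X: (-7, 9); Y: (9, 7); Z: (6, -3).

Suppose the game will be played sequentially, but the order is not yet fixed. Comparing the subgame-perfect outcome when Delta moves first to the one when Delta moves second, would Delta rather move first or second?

If Delta leads: Echo's best replies are Light→X, Medium→Y, Heavy→X; Delta's induced payoffs 5, -6, -7; outcome (Light, X), payoffs (5, 2).
If Echo leads: Delta's best replies are X→Light, Y→Heavy, Z→Heavy; Echo's induced payoffs 2, 7, -3; outcome (Heavy, Y), payoffs (9, 7).
Delta gets 5 moving first and 9 moving second, so Delta prefers to move second.

second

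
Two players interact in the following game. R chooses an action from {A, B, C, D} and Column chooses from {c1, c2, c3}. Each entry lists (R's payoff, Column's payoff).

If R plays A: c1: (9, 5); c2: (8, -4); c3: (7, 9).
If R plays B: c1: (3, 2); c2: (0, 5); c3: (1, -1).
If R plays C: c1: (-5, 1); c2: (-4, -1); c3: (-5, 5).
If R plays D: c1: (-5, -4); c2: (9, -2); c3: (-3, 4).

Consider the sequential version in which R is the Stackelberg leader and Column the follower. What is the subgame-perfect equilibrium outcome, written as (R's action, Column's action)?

(A, c3)

Solve by backward induction (R leads).
- A: BR = c3, leader payoff 7.
- B: BR = c2, leader payoff 0.
- C: BR = c3, leader payoff -5.
- D: BR = c3, leader payoff -3.
Maximizing over 7, 0, -5, -3, R chooses A. Subgame-perfect outcome: (A, c3) with payoffs (7, 9).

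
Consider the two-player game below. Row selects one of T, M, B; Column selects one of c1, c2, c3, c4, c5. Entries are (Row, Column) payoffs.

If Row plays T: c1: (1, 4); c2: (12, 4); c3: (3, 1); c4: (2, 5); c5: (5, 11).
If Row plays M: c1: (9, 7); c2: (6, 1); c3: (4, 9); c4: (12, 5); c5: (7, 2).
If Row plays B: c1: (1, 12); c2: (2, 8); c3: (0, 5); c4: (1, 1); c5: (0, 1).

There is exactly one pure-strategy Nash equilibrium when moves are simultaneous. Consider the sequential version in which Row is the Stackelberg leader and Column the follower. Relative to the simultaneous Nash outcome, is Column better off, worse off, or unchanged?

Solve by backward induction (Row leads).
- T: BR = c5, leader payoff 5.
- M: BR = c3, leader payoff 4.
- B: BR = c1, leader payoff 1.
Maximizing over 5, 4, 1, Row chooses T. Subgame-perfect outcome: (T, c5) with payoffs (5, 11).
For the simultaneous game, intersect best replies.
Row's best replies: c1→M; c2→T; c3→M; c4→M; c5→M.
Column's best replies: T→c5; M→c3; B→c1.
The unique mutual best reply is (M, c3), giving (4, 9).
Column earns 11 sequentially versus 9 at the Nash outcome: better off.

better off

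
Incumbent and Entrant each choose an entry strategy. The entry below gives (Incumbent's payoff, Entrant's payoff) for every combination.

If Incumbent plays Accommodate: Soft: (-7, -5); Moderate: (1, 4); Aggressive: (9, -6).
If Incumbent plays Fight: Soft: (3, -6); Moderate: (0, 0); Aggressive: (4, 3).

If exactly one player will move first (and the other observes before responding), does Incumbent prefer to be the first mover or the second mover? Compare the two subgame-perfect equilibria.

first

If Incumbent leads: Entrant's best replies are Accommodate→Moderate, Fight→Aggressive; Incumbent's induced payoffs 1, 4; outcome (Fight, Aggressive), payoffs (4, 3).
If Entrant leads: Incumbent's best replies are Soft→Fight, Moderate→Accommodate, Aggressive→Accommodate; Entrant's induced payoffs -6, 4, -6; outcome (Accommodate, Moderate), payoffs (1, 4).
Incumbent gets 4 moving first and 1 moving second, so Incumbent prefers to move first.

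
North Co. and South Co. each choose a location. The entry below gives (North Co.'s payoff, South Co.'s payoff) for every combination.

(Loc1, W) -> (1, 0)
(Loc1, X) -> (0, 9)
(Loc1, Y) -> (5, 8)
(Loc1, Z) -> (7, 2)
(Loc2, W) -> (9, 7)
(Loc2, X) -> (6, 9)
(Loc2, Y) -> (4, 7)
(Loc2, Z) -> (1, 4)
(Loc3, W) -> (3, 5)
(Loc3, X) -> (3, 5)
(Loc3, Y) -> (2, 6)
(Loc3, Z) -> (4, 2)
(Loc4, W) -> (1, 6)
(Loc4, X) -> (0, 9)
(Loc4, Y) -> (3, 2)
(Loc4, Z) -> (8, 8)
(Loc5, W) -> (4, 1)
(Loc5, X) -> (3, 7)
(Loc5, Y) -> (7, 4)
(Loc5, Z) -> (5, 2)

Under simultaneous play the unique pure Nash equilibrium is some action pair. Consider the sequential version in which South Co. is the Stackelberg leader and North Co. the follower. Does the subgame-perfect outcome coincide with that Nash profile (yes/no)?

yes

Backward induction with South Co. moving first.
- W → North Co. plays Loc2 (best of 1, 9, 3, 1, 4); South Co. gets 7.
- X → North Co. plays Loc2 (best of 0, 6, 3, 0, 3); South Co. gets 9.
- Y → North Co. plays Loc5 (best of 5, 4, 2, 3, 7); South Co. gets 4.
- Z → North Co. plays Loc4 (best of 7, 1, 4, 8, 5); South Co. gets 8.
South Co.'s induced payoffs are 7, 9, 4, 8, so South Co. commits to X. Subgame-perfect outcome: (Loc2, X) with payoffs (6, 9).
Now find the simultaneous Nash equilibrium.
North Co.'s best replies: W→Loc2; X→Loc2; Y→Loc5; Z→Loc4.
South Co.'s best replies: Loc1→X; Loc2→X; Loc3→Y; Loc4→X; Loc5→X.
Only (Loc2, X) has each player best-responding; Nash payoffs (6, 9).
Sequential outcome (Loc2, X) coincides with the Nash profile (Loc2, X).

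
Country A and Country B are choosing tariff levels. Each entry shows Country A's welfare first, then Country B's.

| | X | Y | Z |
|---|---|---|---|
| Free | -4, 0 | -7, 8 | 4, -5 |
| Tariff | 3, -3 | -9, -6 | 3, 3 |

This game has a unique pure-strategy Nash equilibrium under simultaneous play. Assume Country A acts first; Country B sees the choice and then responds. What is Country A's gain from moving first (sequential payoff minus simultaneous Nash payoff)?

10

Work backward from Country B's decision.
- Free: BR = Y, leader payoff -7.
- Tariff: BR = Z, leader payoff 3.
Among -7, 3, the best is 3 at Tariff. Subgame-perfect outcome: (Tariff, Z) with payoffs (3, 3).
Under simultaneous play:
Country A's best replies: X→Tariff; Y→Free; Z→Free.
Country B's best replies: Free→Y; Tariff→Z.
Only (Free, Y) has each player best-responding; Nash payoffs (-7, 8).
Country A's commitment gain: 3 − -7 = 10.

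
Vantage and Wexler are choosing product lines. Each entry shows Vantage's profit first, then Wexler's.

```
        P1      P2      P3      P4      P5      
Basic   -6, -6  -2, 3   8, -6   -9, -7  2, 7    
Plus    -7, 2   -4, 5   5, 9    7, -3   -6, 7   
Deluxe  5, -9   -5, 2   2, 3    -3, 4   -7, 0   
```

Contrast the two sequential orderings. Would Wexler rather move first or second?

If Vantage leads: Wexler's best replies are Basic→P5, Plus→P3, Deluxe→P4; Vantage's induced payoffs 2, 5, -3; outcome (Plus, P3), payoffs (5, 9).
If Wexler leads: Vantage's best replies are P1→Deluxe, P2→Basic, P3→Basic, P4→Plus, P5→Basic; Wexler's induced payoffs -9, 3, -6, -3, 7; outcome (Basic, P5), payoffs (2, 7).
Wexler gets 7 moving first and 9 moving second, so Wexler prefers to move second.

second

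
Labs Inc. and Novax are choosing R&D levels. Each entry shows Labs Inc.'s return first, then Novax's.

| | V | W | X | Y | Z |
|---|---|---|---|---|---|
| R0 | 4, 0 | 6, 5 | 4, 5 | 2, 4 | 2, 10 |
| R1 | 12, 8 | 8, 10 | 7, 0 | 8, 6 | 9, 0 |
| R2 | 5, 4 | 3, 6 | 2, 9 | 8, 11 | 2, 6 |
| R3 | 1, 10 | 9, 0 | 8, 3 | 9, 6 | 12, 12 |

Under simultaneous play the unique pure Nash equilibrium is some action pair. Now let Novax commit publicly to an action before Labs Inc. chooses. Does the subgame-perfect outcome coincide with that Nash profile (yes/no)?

yes

Backward induction with Novax moving first.
- V: Labs Inc. compares 4, 12, 5, 1 and picks R1; Novax would get 8.
- W: Labs Inc. compares 6, 8, 3, 9 and picks R3; Novax would get 0.
- X: Labs Inc. compares 4, 7, 2, 8 and picks R3; Novax would get 3.
- Y: Labs Inc. compares 2, 8, 8, 9 and picks R3; Novax would get 6.
- Z: Labs Inc. compares 2, 9, 2, 12 and picks R3; Novax would get 12.
Novax's induced payoffs are 8, 0, 3, 6, 12, so Novax commits to Z. Subgame-perfect outcome: (R3, Z) with payoffs (12, 12).
Now find the simultaneous Nash equilibrium.
Labs Inc.'s best replies: V→R1; W→R3; X→R3; Y→R3; Z→R3.
Novax's best replies: R0→Z; R1→W; R2→Y; R3→Z.
Only (R3, Z) has each player best-responding; Nash payoffs (12, 12).
Sequential outcome (R3, Z) coincides with the Nash profile (R3, Z).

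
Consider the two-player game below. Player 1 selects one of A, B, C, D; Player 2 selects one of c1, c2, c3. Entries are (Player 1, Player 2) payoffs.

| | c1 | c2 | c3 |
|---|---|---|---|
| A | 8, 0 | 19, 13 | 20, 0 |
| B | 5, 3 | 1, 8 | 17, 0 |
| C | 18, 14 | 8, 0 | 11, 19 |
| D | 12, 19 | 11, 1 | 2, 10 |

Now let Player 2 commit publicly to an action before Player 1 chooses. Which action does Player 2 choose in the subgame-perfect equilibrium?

Work backward from Player 1's decision.
- c1: BR = C, leader payoff 14.
- c2: BR = A, leader payoff 13.
- c3: BR = A, leader payoff 0.
Player 2's induced payoffs are 14, 13, 0, so Player 2 commits to c1. Subgame-perfect outcome: (C, c1) with payoffs (18, 14).

c1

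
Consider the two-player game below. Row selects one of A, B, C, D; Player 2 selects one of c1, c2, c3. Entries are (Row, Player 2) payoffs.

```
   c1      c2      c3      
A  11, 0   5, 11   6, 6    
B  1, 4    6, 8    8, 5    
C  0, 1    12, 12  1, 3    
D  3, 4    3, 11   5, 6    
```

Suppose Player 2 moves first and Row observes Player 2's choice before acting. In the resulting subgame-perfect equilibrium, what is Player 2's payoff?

12

Solve by backward induction (Player 2 leads).
- c1: BR = A, leader payoff 0.
- c2: BR = C, leader payoff 12.
- c3: BR = B, leader payoff 5.
Maximizing over 0, 12, 5, Player 2 chooses c2. Subgame-perfect outcome: (C, c2) with payoffs (12, 12).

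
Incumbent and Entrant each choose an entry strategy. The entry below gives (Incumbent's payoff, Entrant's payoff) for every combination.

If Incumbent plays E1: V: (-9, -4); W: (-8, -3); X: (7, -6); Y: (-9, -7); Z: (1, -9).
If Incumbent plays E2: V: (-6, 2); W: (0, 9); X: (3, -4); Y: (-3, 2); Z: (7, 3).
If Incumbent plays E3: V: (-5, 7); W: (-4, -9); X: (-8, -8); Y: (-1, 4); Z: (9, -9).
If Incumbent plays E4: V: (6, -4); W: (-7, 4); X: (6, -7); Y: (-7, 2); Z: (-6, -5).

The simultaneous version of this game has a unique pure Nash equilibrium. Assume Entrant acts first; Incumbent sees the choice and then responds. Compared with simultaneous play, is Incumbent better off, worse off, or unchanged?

unchanged

Solve by backward induction (Entrant leads).
- V → Incumbent plays E4 (best of -9, -6, -5, 6); Entrant gets -4.
- W → Incumbent plays E2 (best of -8, 0, -4, -7); Entrant gets 9.
- X → Incumbent plays E1 (best of 7, 3, -8, 6); Entrant gets -6.
- Y → Incumbent plays E3 (best of -9, -3, -1, -7); Entrant gets 4.
- Z → Incumbent plays E3 (best of 1, 7, 9, -6); Entrant gets -9.
Entrant's induced payoffs are -4, 9, -6, 4, -9, so Entrant commits to W. Subgame-perfect outcome: (E2, W) with payoffs (0, 9).
Now find the simultaneous Nash equilibrium.
Incumbent's best replies: V→E4; W→E2; X→E1; Y→E3; Z→E3.
Entrant's best replies: E1→W; E2→W; E3→V; E4→W.
The unique mutual best reply is (E2, W), giving (0, 9).
Incumbent earns 0 sequentially versus 0 at the Nash outcome: unchanged.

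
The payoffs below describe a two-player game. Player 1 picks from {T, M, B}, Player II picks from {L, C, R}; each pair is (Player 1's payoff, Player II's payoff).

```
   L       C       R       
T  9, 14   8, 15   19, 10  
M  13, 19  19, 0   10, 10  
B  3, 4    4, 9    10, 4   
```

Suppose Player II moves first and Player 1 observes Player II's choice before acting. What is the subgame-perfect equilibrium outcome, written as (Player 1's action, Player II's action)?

Player 1 best-responds to each possible Player II move:
- L: BR = M, leader payoff 19.
- C: BR = M, leader payoff 0.
- R: BR = T, leader payoff 10.
Maximizing over 19, 0, 10, Player II chooses L. Subgame-perfect outcome: (M, L) with payoffs (13, 19).

(M, L)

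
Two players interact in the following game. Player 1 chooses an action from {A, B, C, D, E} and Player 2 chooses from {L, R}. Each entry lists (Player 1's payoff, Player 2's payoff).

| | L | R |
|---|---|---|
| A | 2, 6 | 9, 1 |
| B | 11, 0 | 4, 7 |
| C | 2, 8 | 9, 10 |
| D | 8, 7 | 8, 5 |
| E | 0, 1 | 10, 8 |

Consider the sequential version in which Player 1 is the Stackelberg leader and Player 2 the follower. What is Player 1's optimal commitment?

Player 2 best-responds to each possible Player 1 move:
- A: Player 2 compares 6, 1 and picks L; Player 1 would get 2.
- B: Player 2 compares 0, 7 and picks R; Player 1 would get 4.
- C: Player 2 compares 8, 10 and picks R; Player 1 would get 9.
- D: Player 2 compares 7, 5 and picks L; Player 1 would get 8.
- E: Player 2 compares 1, 8 and picks R; Player 1 would get 10.
Maximizing over 2, 4, 9, 8, 10, Player 1 chooses E. Subgame-perfect outcome: (E, R) with payoffs (10, 8).

E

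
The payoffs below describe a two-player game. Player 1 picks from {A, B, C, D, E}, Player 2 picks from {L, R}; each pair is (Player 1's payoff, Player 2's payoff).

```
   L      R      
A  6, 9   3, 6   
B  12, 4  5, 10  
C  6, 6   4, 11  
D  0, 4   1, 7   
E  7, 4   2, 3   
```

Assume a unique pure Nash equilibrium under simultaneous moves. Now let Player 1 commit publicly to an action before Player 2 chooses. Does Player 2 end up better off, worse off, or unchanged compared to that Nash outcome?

Work backward from Player 2's decision.
- A: BR = L, leader payoff 6.
- B: BR = R, leader payoff 5.
- C: BR = R, leader payoff 4.
- D: BR = R, leader payoff 1.
- E: BR = L, leader payoff 7.
Player 1's induced payoffs are 6, 5, 4, 1, 7, so Player 1 commits to E. Subgame-perfect outcome: (E, L) with payoffs (7, 4).
Under simultaneous play:
Player 1's best replies: L→B; R→B.
Player 2's best replies: A→L; B→R; C→R; D→R; E→L.
Only (B, R) has each player best-responding; Nash payoffs (5, 10).
Player 2 earns 4 sequentially versus 10 at the Nash outcome: worse off.

worse off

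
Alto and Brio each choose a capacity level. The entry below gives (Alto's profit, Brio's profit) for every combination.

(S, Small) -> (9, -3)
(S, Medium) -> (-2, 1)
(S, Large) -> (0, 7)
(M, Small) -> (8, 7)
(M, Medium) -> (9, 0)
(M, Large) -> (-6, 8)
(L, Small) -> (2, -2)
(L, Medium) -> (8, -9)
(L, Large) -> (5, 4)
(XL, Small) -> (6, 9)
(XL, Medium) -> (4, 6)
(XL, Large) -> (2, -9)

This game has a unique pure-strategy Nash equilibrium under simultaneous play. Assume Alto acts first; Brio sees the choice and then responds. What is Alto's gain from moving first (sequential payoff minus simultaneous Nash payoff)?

Backward induction with Alto moving first.
- S: Brio compares -3, 1, 7 and picks Large; Alto would get 0.
- M: Brio compares 7, 0, 8 and picks Large; Alto would get -6.
- L: Brio compares -2, -9, 4 and picks Large; Alto would get 5.
- XL: Brio compares 9, 6, -9 and picks Small; Alto would get 6.
Maximizing over 0, -6, 5, 6, Alto chooses XL. Subgame-perfect outcome: (XL, Small) with payoffs (6, 9).
Under simultaneous play:
Alto's best replies: Small→S; Medium→M; Large→L.
Brio's best replies: S→Large; M→Large; L→Large; XL→Small.
The unique mutual best reply is (L, Large), giving (5, 4).
Alto's commitment gain: 6 − 5 = 1.

1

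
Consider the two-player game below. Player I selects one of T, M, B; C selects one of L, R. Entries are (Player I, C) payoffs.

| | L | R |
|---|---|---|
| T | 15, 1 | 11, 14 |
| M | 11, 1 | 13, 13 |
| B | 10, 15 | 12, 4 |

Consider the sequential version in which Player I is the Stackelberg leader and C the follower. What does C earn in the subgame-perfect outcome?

13

Backward induction with Player I moving first.
- T: C compares 1, 14 and picks R; Player I would get 11.
- M: C compares 1, 13 and picks R; Player I would get 13.
- B: C compares 15, 4 and picks L; Player I would get 10.
Maximizing over 11, 13, 10, Player I chooses M. Subgame-perfect outcome: (M, R) with payoffs (13, 13).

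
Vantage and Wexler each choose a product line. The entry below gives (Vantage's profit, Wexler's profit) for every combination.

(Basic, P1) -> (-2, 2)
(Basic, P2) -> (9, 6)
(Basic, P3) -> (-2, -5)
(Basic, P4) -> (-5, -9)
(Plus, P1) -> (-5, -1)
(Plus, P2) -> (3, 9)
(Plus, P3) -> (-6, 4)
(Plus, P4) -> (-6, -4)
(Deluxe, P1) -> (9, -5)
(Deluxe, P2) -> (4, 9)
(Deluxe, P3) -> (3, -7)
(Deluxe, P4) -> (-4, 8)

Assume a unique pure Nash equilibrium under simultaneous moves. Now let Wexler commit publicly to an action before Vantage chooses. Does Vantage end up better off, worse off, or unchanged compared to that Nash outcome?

Work backward from Vantage's decision.
- P1: Vantage compares -2, -5, 9 and picks Deluxe; Wexler would get -5.
- P2: Vantage compares 9, 3, 4 and picks Basic; Wexler would get 6.
- P3: Vantage compares -2, -6, 3 and picks Deluxe; Wexler would get -7.
- P4: Vantage compares -5, -6, -4 and picks Deluxe; Wexler would get 8.
Among -5, 6, -7, 8, the best is 8 at P4. Subgame-perfect outcome: (Deluxe, P4) with payoffs (-4, 8).
For the simultaneous game, intersect best replies.
Vantage's best replies: P1→Deluxe; P2→Basic; P3→Deluxe; P4→Deluxe.
Wexler's best replies: Basic→P2; Plus→P2; Deluxe→P2.
Only (Basic, P2) has each player best-responding; Nash payoffs (9, 6).
Vantage earns -4 sequentially versus 9 at the Nash outcome: worse off.

worse off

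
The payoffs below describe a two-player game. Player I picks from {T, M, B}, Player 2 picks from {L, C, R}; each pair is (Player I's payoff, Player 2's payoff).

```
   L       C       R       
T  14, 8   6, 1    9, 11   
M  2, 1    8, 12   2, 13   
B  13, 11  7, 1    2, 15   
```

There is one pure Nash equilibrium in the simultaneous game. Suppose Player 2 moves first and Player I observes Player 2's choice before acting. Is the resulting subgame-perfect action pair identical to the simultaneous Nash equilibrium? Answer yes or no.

Solve by backward induction (Player 2 leads).
- L: Player I compares 14, 2, 13 and picks T; Player 2 would get 8.
- C: Player I compares 6, 8, 7 and picks M; Player 2 would get 12.
- R: Player I compares 9, 2, 2 and picks T; Player 2 would get 11.
Player 2's induced payoffs are 8, 12, 11, so Player 2 commits to C. Subgame-perfect outcome: (M, C) with payoffs (8, 12).
Under simultaneous play:
Player I's best replies: L→T; C→M; R→T.
Player 2's best replies: T→R; M→R; B→R.
Only (T, R) has each player best-responding; Nash payoffs (9, 11).
Sequential outcome (M, C) differs from the Nash profile (T, R).

no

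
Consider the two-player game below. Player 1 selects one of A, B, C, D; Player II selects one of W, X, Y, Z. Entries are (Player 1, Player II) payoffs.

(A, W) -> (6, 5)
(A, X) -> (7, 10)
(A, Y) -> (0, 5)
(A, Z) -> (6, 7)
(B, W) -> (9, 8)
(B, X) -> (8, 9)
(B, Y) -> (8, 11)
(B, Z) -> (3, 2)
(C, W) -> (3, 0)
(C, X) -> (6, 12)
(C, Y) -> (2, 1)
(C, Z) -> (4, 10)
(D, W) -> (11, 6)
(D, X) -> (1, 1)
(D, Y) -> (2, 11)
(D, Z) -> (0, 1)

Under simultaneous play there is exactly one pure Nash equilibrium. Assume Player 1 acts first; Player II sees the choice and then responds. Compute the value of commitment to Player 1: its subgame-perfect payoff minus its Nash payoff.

Work backward from Player II's decision.
- A → Player II plays X (best of 5, 10, 5, 7); Player 1 gets 7.
- B → Player II plays Y (best of 8, 9, 11, 2); Player 1 gets 8.
- C → Player II plays X (best of 0, 12, 1, 10); Player 1 gets 6.
- D → Player II plays Y (best of 6, 1, 11, 1); Player 1 gets 2.
Maximizing over 7, 8, 6, 2, Player 1 chooses B. Subgame-perfect outcome: (B, Y) with payoffs (8, 11).
For the simultaneous game, intersect best replies.
Player 1's best replies: W→D; X→B; Y→B; Z→A.
Player II's best replies: A→X; B→Y; C→X; D→Y.
The unique mutual best reply is (B, Y), giving (8, 11).
Player 1's commitment gain: 8 − 8 = 0.

0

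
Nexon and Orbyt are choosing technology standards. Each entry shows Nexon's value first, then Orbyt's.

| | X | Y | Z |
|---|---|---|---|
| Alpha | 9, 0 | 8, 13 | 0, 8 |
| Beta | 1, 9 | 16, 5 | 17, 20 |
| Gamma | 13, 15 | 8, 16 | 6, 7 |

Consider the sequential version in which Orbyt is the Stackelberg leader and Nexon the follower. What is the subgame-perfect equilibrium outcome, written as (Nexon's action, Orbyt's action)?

Solve by backward induction (Orbyt leads).
- X: Nexon compares 9, 1, 13 and picks Gamma; Orbyt would get 15.
- Y: Nexon compares 8, 16, 8 and picks Beta; Orbyt would get 5.
- Z: Nexon compares 0, 17, 6 and picks Beta; Orbyt would get 20.
Maximizing over 15, 5, 20, Orbyt chooses Z. Subgame-perfect outcome: (Beta, Z) with payoffs (17, 20).

(Beta, Z)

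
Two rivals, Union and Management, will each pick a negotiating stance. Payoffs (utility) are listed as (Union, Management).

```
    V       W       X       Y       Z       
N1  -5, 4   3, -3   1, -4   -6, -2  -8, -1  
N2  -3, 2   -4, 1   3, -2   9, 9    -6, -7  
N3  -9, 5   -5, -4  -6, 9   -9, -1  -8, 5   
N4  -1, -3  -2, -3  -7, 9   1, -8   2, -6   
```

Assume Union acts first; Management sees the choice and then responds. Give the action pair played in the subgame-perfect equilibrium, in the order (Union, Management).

(N2, Y)

Solve by backward induction (Union leads).
- N1: Management compares 4, -3, -4, -2, -1 and picks V; Union would get -5.
- N2: Management compares 2, 1, -2, 9, -7 and picks Y; Union would get 9.
- N3: Management compares 5, -4, 9, -1, 5 and picks X; Union would get -6.
- N4: Management compares -3, -3, 9, -8, -6 and picks X; Union would get -7.
Maximizing over -5, 9, -6, -7, Union chooses N2. Subgame-perfect outcome: (N2, Y) with payoffs (9, 9).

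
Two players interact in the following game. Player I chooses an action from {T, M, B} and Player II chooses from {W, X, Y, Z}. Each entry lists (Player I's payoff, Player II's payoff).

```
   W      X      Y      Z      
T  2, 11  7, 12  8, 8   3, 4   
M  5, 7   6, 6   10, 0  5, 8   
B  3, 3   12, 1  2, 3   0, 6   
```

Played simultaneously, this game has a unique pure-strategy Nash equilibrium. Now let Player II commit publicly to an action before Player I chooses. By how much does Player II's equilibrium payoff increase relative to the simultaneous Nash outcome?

Solve by backward induction (Player II leads).
- W: Player I compares 2, 5, 3 and picks M; Player II would get 7.
- X: Player I compares 7, 6, 12 and picks B; Player II would get 1.
- Y: Player I compares 8, 10, 2 and picks M; Player II would get 0.
- Z: Player I compares 3, 5, 0 and picks M; Player II would get 8.
Maximizing over 7, 1, 0, 8, Player II chooses Z. Subgame-perfect outcome: (M, Z) with payoffs (5, 8).
Now find the simultaneous Nash equilibrium.
Player I's best replies: W→M; X→B; Y→M; Z→M.
Player II's best replies: T→X; M→Z; B→Z.
Only (M, Z) has each player best-responding; Nash payoffs (5, 8).
Player II's commitment gain: 8 − 8 = 0.

0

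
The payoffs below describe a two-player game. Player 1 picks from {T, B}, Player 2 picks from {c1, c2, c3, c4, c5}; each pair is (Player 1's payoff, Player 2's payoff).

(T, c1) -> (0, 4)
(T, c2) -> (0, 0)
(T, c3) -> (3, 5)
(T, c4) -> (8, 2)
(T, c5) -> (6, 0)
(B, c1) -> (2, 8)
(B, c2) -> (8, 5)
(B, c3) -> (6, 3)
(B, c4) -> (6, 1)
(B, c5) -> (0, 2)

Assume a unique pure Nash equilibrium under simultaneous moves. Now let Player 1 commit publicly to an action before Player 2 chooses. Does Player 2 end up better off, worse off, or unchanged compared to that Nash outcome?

worse off

Backward induction with Player 1 moving first.
- T: Player 2 compares 4, 0, 5, 2, 0 and picks c3; Player 1 would get 3.
- B: Player 2 compares 8, 5, 3, 1, 2 and picks c1; Player 1 would get 2.
Maximizing over 3, 2, Player 1 chooses T. Subgame-perfect outcome: (T, c3) with payoffs (3, 5).
Under simultaneous play:
Player 1's best replies: c1→B; c2→B; c3→B; c4→T; c5→T.
Player 2's best replies: T→c3; B→c1.
The unique mutual best reply is (B, c1), giving (2, 8).
Player 2 earns 5 sequentially versus 8 at the Nash outcome: worse off.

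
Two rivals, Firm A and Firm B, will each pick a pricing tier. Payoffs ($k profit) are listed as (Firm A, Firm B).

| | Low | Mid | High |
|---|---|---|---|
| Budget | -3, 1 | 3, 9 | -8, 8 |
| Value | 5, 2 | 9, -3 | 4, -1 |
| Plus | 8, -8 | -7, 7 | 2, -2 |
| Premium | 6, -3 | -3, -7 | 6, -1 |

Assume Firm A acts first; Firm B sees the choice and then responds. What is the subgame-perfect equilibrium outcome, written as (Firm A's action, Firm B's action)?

Firm B best-responds to each possible Firm A move:
- Budget: BR = Mid, leader payoff 3.
- Value: BR = Low, leader payoff 5.
- Plus: BR = Mid, leader payoff -7.
- Premium: BR = High, leader payoff 6.
Maximizing over 3, 5, -7, 6, Firm A chooses Premium. Subgame-perfect outcome: (Premium, High) with payoffs (6, -1).

(Premium, High)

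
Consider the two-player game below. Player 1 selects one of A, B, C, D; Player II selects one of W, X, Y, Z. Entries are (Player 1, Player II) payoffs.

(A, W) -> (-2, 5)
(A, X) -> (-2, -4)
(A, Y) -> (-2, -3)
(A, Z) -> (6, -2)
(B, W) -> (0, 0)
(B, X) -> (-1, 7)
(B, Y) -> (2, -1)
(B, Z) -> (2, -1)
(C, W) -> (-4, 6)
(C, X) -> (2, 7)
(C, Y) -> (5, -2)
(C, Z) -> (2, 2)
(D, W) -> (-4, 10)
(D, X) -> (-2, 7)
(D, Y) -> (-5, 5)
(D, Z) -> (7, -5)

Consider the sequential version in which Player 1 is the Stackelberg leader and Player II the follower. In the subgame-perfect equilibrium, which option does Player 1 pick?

C

Backward induction with Player 1 moving first.
- A: BR = W, leader payoff -2.
- B: BR = X, leader payoff -1.
- C: BR = X, leader payoff 2.
- D: BR = W, leader payoff -4.
Among -2, -1, 2, -4, the best is 2 at C. Subgame-perfect outcome: (C, X) with payoffs (2, 7).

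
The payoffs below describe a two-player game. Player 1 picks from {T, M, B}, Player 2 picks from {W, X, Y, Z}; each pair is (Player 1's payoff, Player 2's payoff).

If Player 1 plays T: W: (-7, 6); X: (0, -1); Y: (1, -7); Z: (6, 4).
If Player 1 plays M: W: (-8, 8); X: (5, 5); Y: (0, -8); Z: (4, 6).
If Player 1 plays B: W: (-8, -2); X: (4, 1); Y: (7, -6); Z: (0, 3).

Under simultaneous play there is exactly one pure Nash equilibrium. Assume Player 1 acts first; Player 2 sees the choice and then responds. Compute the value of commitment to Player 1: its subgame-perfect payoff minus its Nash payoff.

Work backward from Player 2's decision.
- T: BR = W, leader payoff -7.
- M: BR = W, leader payoff -8.
- B: BR = Z, leader payoff 0.
Among -7, -8, 0, the best is 0 at B. Subgame-perfect outcome: (B, Z) with payoffs (0, 3).
Under simultaneous play:
Player 1's best replies: W→T; X→M; Y→B; Z→T.
Player 2's best replies: T→W; M→W; B→Z.
Only (T, W) has each player best-responding; Nash payoffs (-7, 6).
Player 1's commitment gain: 0 − -7 = 7.

7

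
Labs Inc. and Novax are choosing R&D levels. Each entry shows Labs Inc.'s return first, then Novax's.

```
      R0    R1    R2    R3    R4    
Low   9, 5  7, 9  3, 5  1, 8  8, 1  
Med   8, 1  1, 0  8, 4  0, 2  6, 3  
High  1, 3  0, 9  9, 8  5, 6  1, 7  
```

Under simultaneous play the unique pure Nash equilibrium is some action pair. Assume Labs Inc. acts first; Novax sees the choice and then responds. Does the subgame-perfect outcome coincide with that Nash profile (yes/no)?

Novax best-responds to each possible Labs Inc. move:
- Low: Novax compares 5, 9, 5, 8, 1 and picks R1; Labs Inc. would get 7.
- Med: Novax compares 1, 0, 4, 2, 3 and picks R2; Labs Inc. would get 8.
- High: Novax compares 3, 9, 8, 6, 7 and picks R1; Labs Inc. would get 0.
Maximizing over 7, 8, 0, Labs Inc. chooses Med. Subgame-perfect outcome: (Med, R2) with payoffs (8, 4).
Under simultaneous play:
Labs Inc.'s best replies: R0→Low; R1→Low; R2→High; R3→High; R4→Low.
Novax's best replies: Low→R1; Med→R2; High→R1.
The unique mutual best reply is (Low, R1), giving (7, 9).
Sequential outcome (Med, R2) differs from the Nash profile (Low, R1).

no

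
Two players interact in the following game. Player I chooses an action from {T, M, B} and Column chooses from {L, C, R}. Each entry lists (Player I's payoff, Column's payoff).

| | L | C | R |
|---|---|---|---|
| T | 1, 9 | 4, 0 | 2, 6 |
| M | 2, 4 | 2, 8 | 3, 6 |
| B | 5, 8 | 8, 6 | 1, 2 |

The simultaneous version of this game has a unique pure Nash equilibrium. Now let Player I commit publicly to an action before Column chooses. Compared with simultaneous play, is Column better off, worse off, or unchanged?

Work backward from Column's decision.
- T: Column compares 9, 0, 6 and picks L; Player I would get 1.
- M: Column compares 4, 8, 6 and picks C; Player I would get 2.
- B: Column compares 8, 6, 2 and picks L; Player I would get 5.
Player I's induced payoffs are 1, 2, 5, so Player I commits to B. Subgame-perfect outcome: (B, L) with payoffs (5, 8).
Under simultaneous play:
Player I's best replies: L→B; C→B; R→M.
Column's best replies: T→L; M→C; B→L.
The unique mutual best reply is (B, L), giving (5, 8).
Column earns 8 sequentially versus 8 at the Nash outcome: unchanged.

unchanged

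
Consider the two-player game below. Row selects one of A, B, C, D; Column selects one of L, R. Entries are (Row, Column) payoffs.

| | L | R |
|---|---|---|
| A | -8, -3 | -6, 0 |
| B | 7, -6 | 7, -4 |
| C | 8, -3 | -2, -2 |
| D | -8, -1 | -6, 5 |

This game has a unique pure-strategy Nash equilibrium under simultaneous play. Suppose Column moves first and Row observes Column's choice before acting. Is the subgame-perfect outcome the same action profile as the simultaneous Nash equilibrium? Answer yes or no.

no

Row best-responds to each possible Column move:
- L → Row plays C (best of -8, 7, 8, -8); Column gets -3.
- R → Row plays B (best of -6, 7, -2, -6); Column gets -4.
Among -3, -4, the best is -3 at L. Subgame-perfect outcome: (C, L) with payoffs (8, -3).
For the simultaneous game, intersect best replies.
Row's best replies: L→C; R→B.
Column's best replies: A→R; B→R; C→R; D→R.
Only (B, R) has each player best-responding; Nash payoffs (7, -4).
Sequential outcome (C, L) differs from the Nash profile (B, R).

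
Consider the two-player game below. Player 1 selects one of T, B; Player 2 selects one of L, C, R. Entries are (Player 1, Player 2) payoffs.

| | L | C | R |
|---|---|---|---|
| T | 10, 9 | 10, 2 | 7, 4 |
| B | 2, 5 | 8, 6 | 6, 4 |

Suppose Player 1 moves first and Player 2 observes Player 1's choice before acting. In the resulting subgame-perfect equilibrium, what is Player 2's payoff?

9

Solve by backward induction (Player 1 leads).
- T → Player 2 plays L (best of 9, 2, 4); Player 1 gets 10.
- B → Player 2 plays C (best of 5, 6, 4); Player 1 gets 8.
Maximizing over 10, 8, Player 1 chooses T. Subgame-perfect outcome: (T, L) with payoffs (10, 9).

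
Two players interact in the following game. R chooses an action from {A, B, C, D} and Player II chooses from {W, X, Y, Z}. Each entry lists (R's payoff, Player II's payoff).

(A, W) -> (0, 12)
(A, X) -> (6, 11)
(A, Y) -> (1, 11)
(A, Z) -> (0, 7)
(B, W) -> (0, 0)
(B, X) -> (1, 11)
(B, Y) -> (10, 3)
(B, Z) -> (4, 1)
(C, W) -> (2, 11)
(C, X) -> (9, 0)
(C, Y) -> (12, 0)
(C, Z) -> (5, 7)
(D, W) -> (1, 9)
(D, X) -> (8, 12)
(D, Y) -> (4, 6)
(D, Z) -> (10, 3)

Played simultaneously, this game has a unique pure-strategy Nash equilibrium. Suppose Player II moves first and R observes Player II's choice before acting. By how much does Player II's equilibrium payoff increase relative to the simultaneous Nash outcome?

Backward induction with Player II moving first.
- W: BR = C, leader payoff 11.
- X: BR = C, leader payoff 0.
- Y: BR = C, leader payoff 0.
- Z: BR = D, leader payoff 3.
Among 11, 0, 0, 3, the best is 11 at W. Subgame-perfect outcome: (C, W) with payoffs (2, 11).
For the simultaneous game, intersect best replies.
R's best replies: W→C; X→C; Y→C; Z→D.
Player II's best replies: A→W; B→X; C→W; D→X.
The unique mutual best reply is (C, W), giving (2, 11).
Player II's commitment gain: 11 − 11 = 0.

0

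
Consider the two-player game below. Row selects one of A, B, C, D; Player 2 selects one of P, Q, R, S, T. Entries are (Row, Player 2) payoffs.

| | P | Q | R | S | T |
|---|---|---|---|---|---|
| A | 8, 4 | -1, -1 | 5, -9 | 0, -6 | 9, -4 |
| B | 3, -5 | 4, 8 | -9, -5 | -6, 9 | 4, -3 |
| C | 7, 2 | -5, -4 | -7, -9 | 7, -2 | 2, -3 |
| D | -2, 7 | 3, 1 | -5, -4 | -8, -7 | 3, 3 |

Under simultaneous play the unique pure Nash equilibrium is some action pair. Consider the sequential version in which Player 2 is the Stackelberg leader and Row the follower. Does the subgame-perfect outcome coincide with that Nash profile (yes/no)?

no

Solve by backward induction (Player 2 leads).
- P → Row plays A (best of 8, 3, 7, -2); Player 2 gets 4.
- Q → Row plays B (best of -1, 4, -5, 3); Player 2 gets 8.
- R → Row plays A (best of 5, -9, -7, -5); Player 2 gets -9.
- S → Row plays C (best of 0, -6, 7, -8); Player 2 gets -2.
- T → Row plays A (best of 9, 4, 2, 3); Player 2 gets -4.
Maximizing over 4, 8, -9, -2, -4, Player 2 chooses Q. Subgame-perfect outcome: (B, Q) with payoffs (4, 8).
For the simultaneous game, intersect best replies.
Row's best replies: P→A; Q→B; R→A; S→C; T→A.
Player 2's best replies: A→P; B→S; C→P; D→P.
Only (A, P) has each player best-responding; Nash payoffs (8, 4).
Sequential outcome (B, Q) differs from the Nash profile (A, P).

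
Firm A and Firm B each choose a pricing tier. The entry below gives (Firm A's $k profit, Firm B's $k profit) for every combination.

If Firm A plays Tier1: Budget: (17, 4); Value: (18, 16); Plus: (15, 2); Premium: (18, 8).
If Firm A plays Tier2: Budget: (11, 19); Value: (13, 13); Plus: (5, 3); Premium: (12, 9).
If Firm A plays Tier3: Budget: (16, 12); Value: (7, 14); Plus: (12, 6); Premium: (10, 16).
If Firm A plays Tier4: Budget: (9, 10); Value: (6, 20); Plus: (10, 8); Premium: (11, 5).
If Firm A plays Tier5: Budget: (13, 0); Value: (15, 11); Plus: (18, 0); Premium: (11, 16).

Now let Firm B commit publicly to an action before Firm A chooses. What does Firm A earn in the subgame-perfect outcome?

18

Solve by backward induction (Firm B leads).
- Budget: Firm A compares 17, 11, 16, 9, 13 and picks Tier1; Firm B would get 4.
- Value: Firm A compares 18, 13, 7, 6, 15 and picks Tier1; Firm B would get 16.
- Plus: Firm A compares 15, 5, 12, 10, 18 and picks Tier5; Firm B would get 0.
- Premium: Firm A compares 18, 12, 10, 11, 11 and picks Tier1; Firm B would get 8.
Firm B's induced payoffs are 4, 16, 0, 8, so Firm B commits to Value. Subgame-perfect outcome: (Tier1, Value) with payoffs (18, 16).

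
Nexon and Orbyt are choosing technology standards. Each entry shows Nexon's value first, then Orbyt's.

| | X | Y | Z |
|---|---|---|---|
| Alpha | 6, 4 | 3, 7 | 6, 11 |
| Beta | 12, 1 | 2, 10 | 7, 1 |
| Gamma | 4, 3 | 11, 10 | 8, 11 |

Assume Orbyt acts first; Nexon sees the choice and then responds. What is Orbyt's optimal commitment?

Nexon best-responds to each possible Orbyt move:
- X: BR = Beta, leader payoff 1.
- Y: BR = Gamma, leader payoff 10.
- Z: BR = Gamma, leader payoff 11.
Orbyt's induced payoffs are 1, 10, 11, so Orbyt commits to Z. Subgame-perfect outcome: (Gamma, Z) with payoffs (8, 11).

Z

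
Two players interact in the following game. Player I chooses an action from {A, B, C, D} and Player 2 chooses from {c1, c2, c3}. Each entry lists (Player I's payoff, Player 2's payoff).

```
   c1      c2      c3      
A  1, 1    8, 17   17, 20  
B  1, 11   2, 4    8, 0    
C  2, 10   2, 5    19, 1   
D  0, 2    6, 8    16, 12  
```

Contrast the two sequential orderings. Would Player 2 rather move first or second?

If Player I leads: Player 2's best replies are A→c3, B→c1, C→c1, D→c3; Player I's induced payoffs 17, 1, 2, 16; outcome (A, c3), payoffs (17, 20).
If Player 2 leads: Player I's best replies are c1→C, c2→A, c3→C; Player 2's induced payoffs 10, 17, 1; outcome (A, c2), payoffs (8, 17).
Player 2 gets 17 moving first and 20 moving second, so Player 2 prefers to move second.

second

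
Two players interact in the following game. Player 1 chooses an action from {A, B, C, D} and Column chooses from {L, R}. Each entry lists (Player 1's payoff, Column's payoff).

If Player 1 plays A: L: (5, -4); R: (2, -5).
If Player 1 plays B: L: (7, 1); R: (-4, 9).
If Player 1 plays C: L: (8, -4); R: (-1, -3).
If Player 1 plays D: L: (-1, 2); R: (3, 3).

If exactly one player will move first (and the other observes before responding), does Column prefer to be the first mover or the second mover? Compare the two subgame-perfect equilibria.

If Player 1 leads: Column's best replies are A→L, B→R, C→R, D→R; Player 1's induced payoffs 5, -4, -1, 3; outcome (A, L), payoffs (5, -4).
If Column leads: Player 1's best replies are L→C, R→D; Column's induced payoffs -4, 3; outcome (D, R), payoffs (3, 3).
Column gets 3 moving first and -4 moving second, so Column prefers to move first.

first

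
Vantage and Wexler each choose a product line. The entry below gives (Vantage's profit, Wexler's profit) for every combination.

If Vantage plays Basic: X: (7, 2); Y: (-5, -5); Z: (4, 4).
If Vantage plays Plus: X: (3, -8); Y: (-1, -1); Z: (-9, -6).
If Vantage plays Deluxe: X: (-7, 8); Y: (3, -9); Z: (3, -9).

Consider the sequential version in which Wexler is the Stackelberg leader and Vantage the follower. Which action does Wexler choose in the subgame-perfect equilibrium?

Vantage best-responds to each possible Wexler move:
- X: BR = Basic, leader payoff 2.
- Y: BR = Deluxe, leader payoff -9.
- Z: BR = Basic, leader payoff 4.
Wexler's induced payoffs are 2, -9, 4, so Wexler commits to Z. Subgame-perfect outcome: (Basic, Z) with payoffs (4, 4).

Z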